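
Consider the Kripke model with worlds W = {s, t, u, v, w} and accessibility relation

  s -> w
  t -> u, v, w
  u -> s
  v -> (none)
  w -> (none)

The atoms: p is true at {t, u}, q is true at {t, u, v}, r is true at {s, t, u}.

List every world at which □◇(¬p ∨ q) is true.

s: successors {w}; ◇(¬p ∨ q) there: w:F. ✗
t: successors {u, v, w}; ◇(¬p ∨ q) there: u:T, v:F, w:F. ✗
u: successors {s}; ◇(¬p ∨ q) there: s:T. ✓
v: no successors, so □◇(¬p ∨ q) holds vacuously. ✓
w: no successors, so □◇(¬p ∨ q) holds vacuously. ✓

{u, v, w}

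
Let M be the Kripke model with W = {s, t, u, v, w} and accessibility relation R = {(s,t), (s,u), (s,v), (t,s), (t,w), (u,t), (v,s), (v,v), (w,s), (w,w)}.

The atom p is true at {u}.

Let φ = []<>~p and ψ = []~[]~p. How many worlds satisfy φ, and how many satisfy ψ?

5 and 0

For []<>~p:
s: successors {t, u, v}; <>~p there: t:T, u:T, v:T. ✓
t: successors {s, w}; <>~p there: s:T, w:T. ✓
u: successors {t}; <>~p there: t:T. ✓
v: successors {s, v}; <>~p there: s:T, v:T. ✓
w: successors {s, w}; <>~p there: s:T, w:T. ✓
— 5 worlds.
For []~[]~p:
s: successors {t, u, v}; ~[]~p there: t:F, u:F, v:F. ✗
t: successors {s, w}; ~[]~p there: s:T, w:F. ✗
u: successors {t}; ~[]~p there: t:F. ✗
v: successors {s, v}; ~[]~p there: s:T, v:F. ✗
w: successors {s, w}; ~[]~p there: s:T, w:F. ✗
— 0 worlds.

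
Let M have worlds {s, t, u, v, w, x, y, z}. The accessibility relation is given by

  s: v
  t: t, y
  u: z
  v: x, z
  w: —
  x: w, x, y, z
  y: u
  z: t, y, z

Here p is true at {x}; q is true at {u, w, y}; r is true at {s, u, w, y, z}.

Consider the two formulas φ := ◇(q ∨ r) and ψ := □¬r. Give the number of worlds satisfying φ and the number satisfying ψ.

For ◇(q ∨ r):
s: successors {v}; q ∨ r there: v:F. ✗
t: successors {t, y}; q ∨ r there: t:F, y:T. ✓
u: successors {z}; q ∨ r there: z:T. ✓
v: successors {x, z}; q ∨ r there: x:F, z:T. ✓
w: no successors, so ◇(q ∨ r) fails. ✗
x: successors {w, x, y, z}; q ∨ r there: w:T, x:F, y:T, z:T. ✓
y: successors {u}; q ∨ r there: u:T. ✓
z: successors {t, y, z}; q ∨ r there: t:F, y:T, z:T. ✓
— 6 worlds.
For □¬r:
s: successors {v}; ¬r there: v:T. ✓
t: successors {t, y}; ¬r there: t:T, y:F. ✗
u: successors {z}; ¬r there: z:F. ✗
v: successors {x, z}; ¬r there: x:T, z:F. ✗
w: no successors, so □¬r holds vacuously. ✓
x: successors {w, x, y, z}; ¬r there: w:F, x:T, y:F, z:F. ✗
y: successors {u}; ¬r there: u:F. ✗
z: successors {t, y, z}; ¬r there: t:T, y:F, z:F. ✗
— 2 worlds.

6 and 2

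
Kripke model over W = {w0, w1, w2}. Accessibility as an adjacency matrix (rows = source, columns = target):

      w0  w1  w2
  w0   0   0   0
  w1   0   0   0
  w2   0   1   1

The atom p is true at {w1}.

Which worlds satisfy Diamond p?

{w2}

w0: no successors, so Diamond p fails. ✗
w1: no successors, so Diamond p fails. ✗
w2: successors {w1, w2}; p there: w1:T, w2:F. ✓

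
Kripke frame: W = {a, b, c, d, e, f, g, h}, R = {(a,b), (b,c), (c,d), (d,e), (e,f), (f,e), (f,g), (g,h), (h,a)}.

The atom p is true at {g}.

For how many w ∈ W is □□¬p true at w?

a: successors {b}; □¬p there: b:T. ✓
b: successors {c}; □¬p there: c:T. ✓
c: successors {d}; □¬p there: d:T. ✓
d: successors {e}; □¬p there: e:T. ✓
e: successors {f}; □¬p there: f:F. ✗
f: successors {e, g}; □¬p there: e:T, g:T. ✓
g: successors {h}; □¬p there: h:T. ✓
h: successors {a}; □¬p there: a:T. ✓
Satisfying worlds: {a, b, c, d, f, g, h}.

7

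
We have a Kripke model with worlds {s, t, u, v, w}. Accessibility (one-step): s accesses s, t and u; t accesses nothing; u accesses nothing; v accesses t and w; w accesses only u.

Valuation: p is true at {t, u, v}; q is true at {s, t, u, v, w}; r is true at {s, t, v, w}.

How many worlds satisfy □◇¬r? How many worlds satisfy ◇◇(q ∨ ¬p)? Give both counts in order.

2 and 2

For □◇¬r:
s: successors {s, t, u}; ◇¬r there: s:T, t:F, u:F. ✗
t: no successors, so □◇¬r holds vacuously. ✓
u: no successors, so □◇¬r holds vacuously. ✓
v: successors {t, w}; ◇¬r there: t:F, w:T. ✗
w: successors {u}; ◇¬r there: u:F. ✗
— 2 worlds.
For ◇◇(q ∨ ¬p):
s: successors {s, t, u}; ◇(q ∨ ¬p) there: s:T, t:F, u:F. ✓
t: no successors, so ◇◇(q ∨ ¬p) fails. ✗
u: no successors, so ◇◇(q ∨ ¬p) fails. ✗
v: successors {t, w}; ◇(q ∨ ¬p) there: t:F, w:T. ✓
w: successors {u}; ◇(q ∨ ¬p) there: u:F. ✗
— 2 worlds.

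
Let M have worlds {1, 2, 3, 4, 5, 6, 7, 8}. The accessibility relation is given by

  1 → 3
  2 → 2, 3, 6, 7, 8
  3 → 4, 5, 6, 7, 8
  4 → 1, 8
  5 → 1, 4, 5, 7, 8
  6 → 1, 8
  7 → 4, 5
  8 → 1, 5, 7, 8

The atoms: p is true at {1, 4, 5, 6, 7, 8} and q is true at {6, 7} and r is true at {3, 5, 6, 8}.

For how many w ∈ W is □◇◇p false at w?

1: successors {3}; ◇◇p there: 3:T. ✓
2: successors {2, 3, 6, 7, 8}; ◇◇p there: 2:T, 3:T, 6:T, 7:T, 8:T. ✓
3: successors {4, 5, 6, 7, 8}; ◇◇p there: 4:T, 5:T, 6:T, 7:T, 8:T. ✓
4: successors {1, 8}; ◇◇p there: 1:T, 8:T. ✓
5: successors {1, 4, 5, 7, 8}; ◇◇p there: 1:T, 4:T, 5:T, 7:T, 8:T. ✓
6: successors {1, 8}; ◇◇p there: 1:T, 8:T. ✓
7: successors {4, 5}; ◇◇p there: 4:T, 5:T. ✓
8: successors {1, 5, 7, 8}; ◇◇p there: 1:T, 5:T, 7:T, 8:T. ✓
Satisfying worlds: {1, 2, 3, 4, 5, 6, 7, 8}.
So □◇◇p fails at the other 0 worlds.

0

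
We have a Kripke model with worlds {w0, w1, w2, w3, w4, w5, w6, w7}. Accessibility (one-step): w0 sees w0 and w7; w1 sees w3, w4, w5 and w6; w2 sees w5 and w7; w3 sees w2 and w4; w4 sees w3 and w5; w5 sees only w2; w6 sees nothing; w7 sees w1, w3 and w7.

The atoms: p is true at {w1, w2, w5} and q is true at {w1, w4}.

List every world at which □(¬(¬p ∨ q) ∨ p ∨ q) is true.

w0: successors {w0, w7}; ¬(¬p ∨ q) ∨ p ∨ q there: w0:F, w7:F. ✗
w1: successors {w3, w4, w5, w6}; ¬(¬p ∨ q) ∨ p ∨ q there: w3:F, w4:T, w5:T, w6:F. ✗
w2: successors {w5, w7}; ¬(¬p ∨ q) ∨ p ∨ q there: w5:T, w7:F. ✗
w3: successors {w2, w4}; ¬(¬p ∨ q) ∨ p ∨ q there: w2:T, w4:T. ✓
w4: successors {w3, w5}; ¬(¬p ∨ q) ∨ p ∨ q there: w3:F, w5:T. ✗
w5: successors {w2}; ¬(¬p ∨ q) ∨ p ∨ q there: w2:T. ✓
w6: no successors, so □(¬(¬p ∨ q) ∨ p ∨ q) holds vacuously. ✓
w7: successors {w1, w3, w7}; ¬(¬p ∨ q) ∨ p ∨ q there: w1:T, w3:F, w7:F. ✗

{w3, w5, w6}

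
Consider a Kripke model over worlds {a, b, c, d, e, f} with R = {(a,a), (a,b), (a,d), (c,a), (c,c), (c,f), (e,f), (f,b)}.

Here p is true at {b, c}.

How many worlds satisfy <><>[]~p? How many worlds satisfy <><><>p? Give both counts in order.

For <><>[]~p:
a: successors {a, b, d}; <>[]~p there: a:T, b:F, d:F. ✓
b: no successors, so <><>[]~p fails. ✗
c: successors {a, c, f}; <>[]~p there: a:T, c:F, f:T. ✓
d: no successors, so <><>[]~p fails. ✗
e: successors {f}; <>[]~p there: f:T. ✓
f: successors {b}; <>[]~p there: b:F. ✗
— 3 worlds.
For <><><>p:
a: successors {a, b, d}; <><>p there: a:T, b:F, d:F. ✓
b: no successors, so <><><>p fails. ✗
c: successors {a, c, f}; <><>p there: a:T, c:T, f:F. ✓
d: no successors, so <><><>p fails. ✗
e: successors {f}; <><>p there: f:F. ✗
f: successors {b}; <><>p there: b:F. ✗
— 2 worlds.

3 and 2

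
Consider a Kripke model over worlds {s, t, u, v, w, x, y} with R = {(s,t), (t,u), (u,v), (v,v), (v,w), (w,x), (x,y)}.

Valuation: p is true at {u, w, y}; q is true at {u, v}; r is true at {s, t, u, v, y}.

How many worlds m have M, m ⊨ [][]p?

s: successors {t}; []p there: t:T. ✓
t: successors {u}; []p there: u:F. ✗
u: successors {v}; []p there: v:F. ✗
v: successors {v, w}; []p there: v:F, w:F. ✗
w: successors {x}; []p there: x:T. ✓
x: successors {y}; []p there: y:T. ✓
y: no successors, so [][]p holds vacuously. ✓
Satisfying worlds: {s, w, x, y}.

4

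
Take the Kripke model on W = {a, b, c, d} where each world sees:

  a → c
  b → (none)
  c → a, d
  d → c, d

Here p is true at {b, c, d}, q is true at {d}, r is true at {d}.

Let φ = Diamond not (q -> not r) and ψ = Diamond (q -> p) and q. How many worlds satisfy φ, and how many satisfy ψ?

2 and 1

For Diamond not (q -> not r):
a: successors {c}; not (q -> not r) there: c:F. ✗
b: no successors, so Diamond not (q -> not r) fails. ✗
c: successors {a, d}; not (q -> not r) there: a:F, d:T. ✓
d: successors {c, d}; not (q -> not r) there: c:F, d:T. ✓
— 2 worlds.
For Diamond (q -> p) and q:
a: Diamond (q -> p) is T, q is F. ✗
b: Diamond (q -> p) is F, q is F. ✗
c: Diamond (q -> p) is T, q is F. ✗
d: Diamond (q -> p) is T, q is T. ✓
— 1 world.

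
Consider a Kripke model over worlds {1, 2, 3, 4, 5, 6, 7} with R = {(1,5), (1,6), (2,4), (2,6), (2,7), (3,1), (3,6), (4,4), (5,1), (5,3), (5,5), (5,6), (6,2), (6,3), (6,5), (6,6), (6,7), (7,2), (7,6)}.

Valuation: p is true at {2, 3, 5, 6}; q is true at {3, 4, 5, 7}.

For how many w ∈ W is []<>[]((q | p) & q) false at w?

6

1: successors {5, 6}; <>[]((q | p) & q) there: 5:F, 6:F. ✗
2: successors {4, 6, 7}; <>[]((q | p) & q) there: 4:T, 6:F, 7:F. ✗
3: successors {1, 6}; <>[]((q | p) & q) there: 1:F, 6:F. ✗
4: successors {4}; <>[]((q | p) & q) there: 4:T. ✓
5: successors {1, 3, 5, 6}; <>[]((q | p) & q) there: 1:F, 3:F, 5:F, 6:F. ✗
6: successors {2, 3, 5, 6, 7}; <>[]((q | p) & q) there: 2:T, 3:F, 5:F, 6:F, 7:F. ✗
7: successors {2, 6}; <>[]((q | p) & q) there: 2:T, 6:F. ✗
Satisfying worlds: {4}.
So []<>[]((q | p) & q) fails at the other 6 worlds.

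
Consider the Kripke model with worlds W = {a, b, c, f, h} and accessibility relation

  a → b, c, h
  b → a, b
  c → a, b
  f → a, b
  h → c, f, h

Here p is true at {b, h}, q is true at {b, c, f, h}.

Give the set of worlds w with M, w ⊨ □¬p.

∅

a: successors {b, c, h}; ¬p there: b:F, c:T, h:F. ✗
b: successors {a, b}; ¬p there: a:T, b:F. ✗
c: successors {a, b}; ¬p there: a:T, b:F. ✗
f: successors {a, b}; ¬p there: a:T, b:F. ✗
h: successors {c, f, h}; ¬p there: c:T, f:T, h:F. ✗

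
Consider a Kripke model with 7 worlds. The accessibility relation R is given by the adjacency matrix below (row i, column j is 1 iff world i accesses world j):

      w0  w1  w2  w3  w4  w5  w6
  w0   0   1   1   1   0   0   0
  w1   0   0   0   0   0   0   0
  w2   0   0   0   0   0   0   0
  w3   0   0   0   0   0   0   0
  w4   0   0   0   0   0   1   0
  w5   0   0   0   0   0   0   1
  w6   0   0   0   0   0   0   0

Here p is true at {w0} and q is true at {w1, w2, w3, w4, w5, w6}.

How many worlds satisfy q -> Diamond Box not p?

3

w0: q is F, Diamond Box not p is T. ✓
w1: q is T, Diamond Box not p is F. ✗
w2: q is T, Diamond Box not p is F. ✗
w3: q is T, Diamond Box not p is F. ✗
w4: q is T, Diamond Box not p is T. ✓
w5: q is T, Diamond Box not p is T. ✓
w6: q is T, Diamond Box not p is F. ✗
Satisfying worlds: {w0, w4, w5}.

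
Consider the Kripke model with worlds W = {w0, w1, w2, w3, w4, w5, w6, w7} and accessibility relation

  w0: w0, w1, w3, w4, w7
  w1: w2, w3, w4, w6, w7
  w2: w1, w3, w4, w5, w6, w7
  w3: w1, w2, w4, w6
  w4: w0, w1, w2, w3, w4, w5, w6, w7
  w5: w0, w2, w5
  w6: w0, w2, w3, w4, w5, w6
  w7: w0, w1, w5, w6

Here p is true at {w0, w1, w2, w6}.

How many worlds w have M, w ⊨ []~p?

0

w0: successors {w0, w1, w3, w4, w7}; ~p there: w0:F, w1:F, w3:T, w4:T, w7:T. ✗
w1: successors {w2, w3, w4, w6, w7}; ~p there: w2:F, w3:T, w4:T, w6:F, w7:T. ✗
w2: successors {w1, w3, w4, w5, w6, w7}; ~p there: w1:F, w3:T, w4:T, w5:T, w6:F, w7:T. ✗
w3: successors {w1, w2, w4, w6}; ~p there: w1:F, w2:F, w4:T, w6:F. ✗
w4: successors {w0, w1, w2, w3, w4, w5, w6, w7}; ~p there: w0:F, w1:F, w2:F, w3:T, w4:T, w5:T, w6:F, w7:T. ✗
w5: successors {w0, w2, w5}; ~p there: w0:F, w2:F, w5:T. ✗
w6: successors {w0, w2, w3, w4, w5, w6}; ~p there: w0:F, w2:F, w3:T, w4:T, w5:T, w6:F. ✗
w7: successors {w0, w1, w5, w6}; ~p there: w0:F, w1:F, w5:T, w6:F. ✗
Satisfying worlds: ∅.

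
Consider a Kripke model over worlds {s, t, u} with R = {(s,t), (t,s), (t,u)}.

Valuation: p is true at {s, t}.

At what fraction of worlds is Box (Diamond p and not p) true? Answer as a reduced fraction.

s: successors {t}; Diamond p and not p there: t:F. ✗
t: successors {s, u}; Diamond p and not p there: s:F, u:F. ✗
u: no successors, so Box (Diamond p and not p) holds vacuously. ✓
That's 1 of 3 worlds, so 1/3.

1/3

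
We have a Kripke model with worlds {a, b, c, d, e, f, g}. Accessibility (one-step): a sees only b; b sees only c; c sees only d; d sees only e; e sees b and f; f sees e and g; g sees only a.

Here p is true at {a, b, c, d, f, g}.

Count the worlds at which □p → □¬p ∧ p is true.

2

a: □p is T, □¬p ∧ p is F. ✗
b: □p is T, □¬p ∧ p is F. ✗
c: □p is T, □¬p ∧ p is F. ✗
d: □p is F, □¬p ∧ p is T. ✓
e: □p is T, □¬p ∧ p is F. ✗
f: □p is F, □¬p ∧ p is F. ✓
g: □p is T, □¬p ∧ p is F. ✗
Satisfying worlds: {d, f}.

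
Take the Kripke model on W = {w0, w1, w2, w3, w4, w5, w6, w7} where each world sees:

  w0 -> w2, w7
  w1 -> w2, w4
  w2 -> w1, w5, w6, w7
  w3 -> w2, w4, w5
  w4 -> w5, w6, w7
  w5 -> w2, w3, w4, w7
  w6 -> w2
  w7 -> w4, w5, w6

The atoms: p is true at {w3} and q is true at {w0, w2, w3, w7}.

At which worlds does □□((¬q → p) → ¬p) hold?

{w0, w1, w5, w6}

w0: successors {w2, w7}; □((¬q → p) → ¬p) there: w2:T, w7:T. ✓
w1: successors {w2, w4}; □((¬q → p) → ¬p) there: w2:T, w4:T. ✓
w2: successors {w1, w5, w6, w7}; □((¬q → p) → ¬p) there: w1:T, w5:F, w6:T, w7:T. ✗
w3: successors {w2, w4, w5}; □((¬q → p) → ¬p) there: w2:T, w4:T, w5:F. ✗
w4: successors {w5, w6, w7}; □((¬q → p) → ¬p) there: w5:F, w6:T, w7:T. ✗
w5: successors {w2, w3, w4, w7}; □((¬q → p) → ¬p) there: w2:T, w3:T, w4:T, w7:T. ✓
w6: successors {w2}; □((¬q → p) → ¬p) there: w2:T. ✓
w7: successors {w4, w5, w6}; □((¬q → p) → ¬p) there: w4:T, w5:F, w6:T. ✗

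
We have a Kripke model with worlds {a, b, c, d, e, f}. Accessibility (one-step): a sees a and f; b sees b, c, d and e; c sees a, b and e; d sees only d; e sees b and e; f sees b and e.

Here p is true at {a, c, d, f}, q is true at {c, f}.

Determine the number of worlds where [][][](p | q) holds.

1

a: successors {a, f}; [][](p | q) there: a:F, f:F. ✗
b: successors {b, c, d, e}; [][](p | q) there: b:F, c:F, d:T, e:F. ✗
c: successors {a, b, e}; [][](p | q) there: a:F, b:F, e:F. ✗
d: successors {d}; [][](p | q) there: d:T. ✓
e: successors {b, e}; [][](p | q) there: b:F, e:F. ✗
f: successors {b, e}; [][](p | q) there: b:F, e:F. ✗
Satisfying worlds: {d}.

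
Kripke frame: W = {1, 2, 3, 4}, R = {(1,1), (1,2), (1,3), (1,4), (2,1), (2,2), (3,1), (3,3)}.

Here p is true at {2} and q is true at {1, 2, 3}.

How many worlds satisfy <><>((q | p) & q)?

3

1: successors {1, 2, 3, 4}; <>((q | p) & q) there: 1:T, 2:T, 3:T, 4:F. ✓
2: successors {1, 2}; <>((q | p) & q) there: 1:T, 2:T. ✓
3: successors {1, 3}; <>((q | p) & q) there: 1:T, 3:T. ✓
4: no successors, so <><>((q | p) & q) fails. ✗
Satisfying worlds: {1, 2, 3}.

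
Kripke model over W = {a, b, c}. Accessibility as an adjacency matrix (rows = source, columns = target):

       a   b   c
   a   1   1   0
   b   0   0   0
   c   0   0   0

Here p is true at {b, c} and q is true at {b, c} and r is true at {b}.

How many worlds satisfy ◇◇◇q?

a: successors {a, b}; ◇◇q there: a:T, b:F. ✓
b: no successors, so ◇◇◇q fails. ✗
c: no successors, so ◇◇◇q fails. ✗
Satisfying worlds: {a}.

1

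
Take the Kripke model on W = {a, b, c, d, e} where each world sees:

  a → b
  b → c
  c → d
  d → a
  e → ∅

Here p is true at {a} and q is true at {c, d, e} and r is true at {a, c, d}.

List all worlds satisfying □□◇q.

{a, d, e}

a: successors {b}; □◇q there: b:T. ✓
b: successors {c}; □◇q there: c:F. ✗
c: successors {d}; □◇q there: d:F. ✗
d: successors {a}; □◇q there: a:T. ✓
e: no successors, so □□◇q holds vacuously. ✓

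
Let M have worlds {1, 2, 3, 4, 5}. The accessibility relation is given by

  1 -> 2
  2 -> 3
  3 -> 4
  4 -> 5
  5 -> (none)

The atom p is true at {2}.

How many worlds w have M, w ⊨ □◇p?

1: successors {2}; ◇p there: 2:F. ✗
2: successors {3}; ◇p there: 3:F. ✗
3: successors {4}; ◇p there: 4:F. ✗
4: successors {5}; ◇p there: 5:F. ✗
5: no successors, so □◇p holds vacuously. ✓
Satisfying worlds: {5}.

1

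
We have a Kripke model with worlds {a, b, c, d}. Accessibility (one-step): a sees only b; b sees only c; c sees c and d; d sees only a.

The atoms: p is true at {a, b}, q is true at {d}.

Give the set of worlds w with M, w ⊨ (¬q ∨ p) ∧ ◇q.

{c}

a: ¬q ∨ p is T, ◇q is F. ✗
b: ¬q ∨ p is T, ◇q is F. ✗
c: ¬q ∨ p is T, ◇q is T. ✓
d: ¬q ∨ p is F, ◇q is F. ✗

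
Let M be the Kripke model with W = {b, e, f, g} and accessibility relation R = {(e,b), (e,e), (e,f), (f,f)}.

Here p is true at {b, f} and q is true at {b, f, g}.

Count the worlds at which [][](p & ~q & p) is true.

b: no successors, so [][](p & ~q & p) holds vacuously. ✓
e: successors {b, e, f}; [](p & ~q & p) there: b:T, e:F, f:F. ✗
f: successors {f}; [](p & ~q & p) there: f:F. ✗
g: no successors, so [][](p & ~q & p) holds vacuously. ✓
Satisfying worlds: {b, g}.

2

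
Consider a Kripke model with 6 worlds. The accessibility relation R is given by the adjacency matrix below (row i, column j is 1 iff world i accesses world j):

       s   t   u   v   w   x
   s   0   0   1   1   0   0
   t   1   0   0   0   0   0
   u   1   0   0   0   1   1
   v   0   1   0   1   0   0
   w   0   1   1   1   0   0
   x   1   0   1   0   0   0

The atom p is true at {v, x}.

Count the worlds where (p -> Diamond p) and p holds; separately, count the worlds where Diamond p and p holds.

For (p -> Diamond p) and p:
s: p -> Diamond p is T, p is F. ✗
t: p -> Diamond p is T, p is F. ✗
u: p -> Diamond p is T, p is F. ✗
v: p -> Diamond p is T, p is T. ✓
w: p -> Diamond p is T, p is F. ✗
x: p -> Diamond p is F, p is T. ✗
— 1 world.
For Diamond p and p:
s: Diamond p is T, p is F. ✗
t: Diamond p is F, p is F. ✗
u: Diamond p is T, p is F. ✗
v: Diamond p is T, p is T. ✓
w: Diamond p is T, p is F. ✗
x: Diamond p is F, p is T. ✗
— 1 world.

1 and 1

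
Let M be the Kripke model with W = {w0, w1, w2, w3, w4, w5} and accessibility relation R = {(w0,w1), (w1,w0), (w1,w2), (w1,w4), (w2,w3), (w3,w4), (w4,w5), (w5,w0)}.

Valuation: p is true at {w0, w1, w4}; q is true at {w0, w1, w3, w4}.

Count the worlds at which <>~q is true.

w0: successors {w1}; ~q there: w1:F. ✗
w1: successors {w0, w2, w4}; ~q there: w0:F, w2:T, w4:F. ✓
w2: successors {w3}; ~q there: w3:F. ✗
w3: successors {w4}; ~q there: w4:F. ✗
w4: successors {w5}; ~q there: w5:T. ✓
w5: successors {w0}; ~q there: w0:F. ✗
Satisfying worlds: {w1, w4}.

2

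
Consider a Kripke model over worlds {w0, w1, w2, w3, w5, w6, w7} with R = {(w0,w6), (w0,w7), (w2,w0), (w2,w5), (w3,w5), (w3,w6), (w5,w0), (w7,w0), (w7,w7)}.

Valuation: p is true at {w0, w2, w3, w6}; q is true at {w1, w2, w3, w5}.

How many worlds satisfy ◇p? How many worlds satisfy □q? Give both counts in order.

For ◇p:
w0: successors {w6, w7}; p there: w6:T, w7:F. ✓
w1: no successors, so ◇p fails. ✗
w2: successors {w0, w5}; p there: w0:T, w5:F. ✓
w3: successors {w5, w6}; p there: w5:F, w6:T. ✓
w5: successors {w0}; p there: w0:T. ✓
w6: no successors, so ◇p fails. ✗
w7: successors {w0, w7}; p there: w0:T, w7:F. ✓
— 5 worlds.
For □q:
w0: successors {w6, w7}; q there: w6:F, w7:F. ✗
w1: no successors, so □q holds vacuously. ✓
w2: successors {w0, w5}; q there: w0:F, w5:T. ✗
w3: successors {w5, w6}; q there: w5:T, w6:F. ✗
w5: successors {w0}; q there: w0:F. ✗
w6: no successors, so □q holds vacuously. ✓
w7: successors {w0, w7}; q there: w0:F, w7:F. ✗
— 2 worlds.

5 and 2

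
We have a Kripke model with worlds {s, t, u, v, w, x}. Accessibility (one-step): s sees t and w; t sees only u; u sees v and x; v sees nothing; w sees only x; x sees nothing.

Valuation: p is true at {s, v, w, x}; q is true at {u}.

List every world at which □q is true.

s: successors {t, w}; q there: t:F, w:F. ✗
t: successors {u}; q there: u:T. ✓
u: successors {v, x}; q there: v:F, x:F. ✗
v: no successors, so □q holds vacuously. ✓
w: successors {x}; q there: x:F. ✗
x: no successors, so □q holds vacuously. ✓

{t, v, x}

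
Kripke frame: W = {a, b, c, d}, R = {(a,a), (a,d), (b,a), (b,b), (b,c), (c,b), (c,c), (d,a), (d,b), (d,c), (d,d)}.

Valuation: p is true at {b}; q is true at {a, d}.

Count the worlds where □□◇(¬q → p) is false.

a: successors {a, d}; □◇(¬q → p) there: a:T, d:T. ✓
b: successors {a, b, c}; □◇(¬q → p) there: a:T, b:T, c:T. ✓
c: successors {b, c}; □◇(¬q → p) there: b:T, c:T. ✓
d: successors {a, b, c, d}; □◇(¬q → p) there: a:T, b:T, c:T, d:T. ✓
Satisfying worlds: {a, b, c, d}.
So □□◇(¬q → p) fails at the other 0 worlds.

0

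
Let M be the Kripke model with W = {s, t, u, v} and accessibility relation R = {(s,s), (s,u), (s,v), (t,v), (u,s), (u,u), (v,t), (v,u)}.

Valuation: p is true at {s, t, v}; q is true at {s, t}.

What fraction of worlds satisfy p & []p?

s: p is T, []p is F. ✗
t: p is T, []p is T. ✓
u: p is F, []p is F. ✗
v: p is T, []p is F. ✗
That's 1 of 4 worlds, so 1/4.

1/4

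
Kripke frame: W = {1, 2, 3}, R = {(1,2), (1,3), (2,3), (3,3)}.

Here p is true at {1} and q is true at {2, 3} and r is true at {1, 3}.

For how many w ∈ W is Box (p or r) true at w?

2

1: successors {2, 3}; p or r there: 2:F, 3:T. ✗
2: successors {3}; p or r there: 3:T. ✓
3: successors {3}; p or r there: 3:T. ✓
Satisfying worlds: {2, 3}.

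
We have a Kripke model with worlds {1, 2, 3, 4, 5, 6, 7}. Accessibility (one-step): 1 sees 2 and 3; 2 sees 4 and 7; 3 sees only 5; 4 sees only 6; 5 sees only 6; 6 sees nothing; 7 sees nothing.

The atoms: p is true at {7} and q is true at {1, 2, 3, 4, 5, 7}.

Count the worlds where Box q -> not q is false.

1: Box q is T, not q is F. ✗
2: Box q is T, not q is F. ✗
3: Box q is T, not q is F. ✗
4: Box q is F, not q is F. ✓
5: Box q is F, not q is F. ✓
6: Box q is T, not q is T. ✓
7: Box q is T, not q is F. ✗
Satisfying worlds: {4, 5, 6}.
So Box q -> not q fails at the other 4 worlds.

4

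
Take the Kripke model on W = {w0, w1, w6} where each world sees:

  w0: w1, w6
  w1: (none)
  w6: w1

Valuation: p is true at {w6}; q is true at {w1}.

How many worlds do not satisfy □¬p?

1

w0: successors {w1, w6}; ¬p there: w1:T, w6:F. ✗
w1: no successors, so □¬p holds vacuously. ✓
w6: successors {w1}; ¬p there: w1:T. ✓
Satisfying worlds: {w1, w6}.
So □¬p fails at the other 1 world.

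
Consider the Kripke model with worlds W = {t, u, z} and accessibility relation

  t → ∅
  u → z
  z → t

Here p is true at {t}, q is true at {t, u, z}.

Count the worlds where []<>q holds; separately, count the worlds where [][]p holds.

2 and 3

For []<>q:
t: no successors, so []<>q holds vacuously. ✓
u: successors {z}; <>q there: z:T. ✓
z: successors {t}; <>q there: t:F. ✗
— 2 worlds.
For [][]p:
t: no successors, so [][]p holds vacuously. ✓
u: successors {z}; []p there: z:T. ✓
z: successors {t}; []p there: t:T. ✓
— 3 worlds.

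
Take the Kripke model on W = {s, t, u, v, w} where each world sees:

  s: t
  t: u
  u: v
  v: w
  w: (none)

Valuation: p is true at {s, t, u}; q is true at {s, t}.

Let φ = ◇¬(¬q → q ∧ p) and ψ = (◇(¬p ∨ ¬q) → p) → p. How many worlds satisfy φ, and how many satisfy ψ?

For ◇¬(¬q → q ∧ p):
s: successors {t}; ¬(¬q → q ∧ p) there: t:F. ✗
t: successors {u}; ¬(¬q → q ∧ p) there: u:T. ✓
u: successors {v}; ¬(¬q → q ∧ p) there: v:T. ✓
v: successors {w}; ¬(¬q → q ∧ p) there: w:T. ✓
w: no successors, so ◇¬(¬q → q ∧ p) fails. ✗
— 3 worlds.
For (◇(¬p ∨ ¬q) → p) → p:
s: ◇(¬p ∨ ¬q) → p is T, p is T. ✓
t: ◇(¬p ∨ ¬q) → p is T, p is T. ✓
u: ◇(¬p ∨ ¬q) → p is T, p is T. ✓
v: ◇(¬p ∨ ¬q) → p is F, p is F. ✓
w: ◇(¬p ∨ ¬q) → p is T, p is F. ✗
— 4 worlds.

3 and 4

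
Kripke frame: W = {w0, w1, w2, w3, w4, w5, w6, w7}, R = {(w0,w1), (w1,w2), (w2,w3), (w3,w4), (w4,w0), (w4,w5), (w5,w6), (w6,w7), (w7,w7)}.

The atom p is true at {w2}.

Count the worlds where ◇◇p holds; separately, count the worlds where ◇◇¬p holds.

1 and 7

For ◇◇p:
w0: successors {w1}; ◇p there: w1:T. ✓
w1: successors {w2}; ◇p there: w2:F. ✗
w2: successors {w3}; ◇p there: w3:F. ✗
w3: successors {w4}; ◇p there: w4:F. ✗
w4: successors {w0, w5}; ◇p there: w0:F, w5:F. ✗
w5: successors {w6}; ◇p there: w6:F. ✗
w6: successors {w7}; ◇p there: w7:F. ✗
w7: successors {w7}; ◇p there: w7:F. ✗
— 1 world.
For ◇◇¬p:
w0: successors {w1}; ◇¬p there: w1:F. ✗
w1: successors {w2}; ◇¬p there: w2:T. ✓
w2: successors {w3}; ◇¬p there: w3:T. ✓
w3: successors {w4}; ◇¬p there: w4:T. ✓
w4: successors {w0, w5}; ◇¬p there: w0:T, w5:T. ✓
w5: successors {w6}; ◇¬p there: w6:T. ✓
w6: successors {w7}; ◇¬p there: w7:T. ✓
w7: successors {w7}; ◇¬p there: w7:T. ✓
— 7 worlds.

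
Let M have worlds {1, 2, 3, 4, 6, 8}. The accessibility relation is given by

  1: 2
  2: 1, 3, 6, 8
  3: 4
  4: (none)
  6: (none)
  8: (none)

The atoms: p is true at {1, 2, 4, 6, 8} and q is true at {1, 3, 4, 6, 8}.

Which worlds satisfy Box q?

{2, 3, 4, 6, 8}

1: successors {2}; q there: 2:F. ✗
2: successors {1, 3, 6, 8}; q there: 1:T, 3:T, 6:T, 8:T. ✓
3: successors {4}; q there: 4:T. ✓
4: no successors, so Box q holds vacuously. ✓
6: no successors, so Box q holds vacuously. ✓
8: no successors, so Box q holds vacuously. ✓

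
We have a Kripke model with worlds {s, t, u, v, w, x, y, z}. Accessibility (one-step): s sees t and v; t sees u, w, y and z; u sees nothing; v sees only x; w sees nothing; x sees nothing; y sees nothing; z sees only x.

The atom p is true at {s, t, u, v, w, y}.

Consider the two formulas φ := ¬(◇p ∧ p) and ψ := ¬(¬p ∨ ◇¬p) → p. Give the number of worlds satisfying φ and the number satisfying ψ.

For ¬(◇p ∧ p):
s: ◇p ∧ p is T. ✗
t: ◇p ∧ p is T. ✗
u: ◇p ∧ p is F. ✓
v: ◇p ∧ p is F. ✓
w: ◇p ∧ p is F. ✓
x: ◇p ∧ p is F. ✓
y: ◇p ∧ p is F. ✓
z: ◇p ∧ p is F. ✓
— 6 worlds.
For ¬(¬p ∨ ◇¬p) → p:
s: ¬(¬p ∨ ◇¬p) is T, p is T. ✓
t: ¬(¬p ∨ ◇¬p) is F, p is T. ✓
u: ¬(¬p ∨ ◇¬p) is T, p is T. ✓
v: ¬(¬p ∨ ◇¬p) is F, p is T. ✓
w: ¬(¬p ∨ ◇¬p) is T, p is T. ✓
x: ¬(¬p ∨ ◇¬p) is F, p is F. ✓
y: ¬(¬p ∨ ◇¬p) is T, p is T. ✓
z: ¬(¬p ∨ ◇¬p) is F, p is F. ✓
— 8 worlds.

6 and 8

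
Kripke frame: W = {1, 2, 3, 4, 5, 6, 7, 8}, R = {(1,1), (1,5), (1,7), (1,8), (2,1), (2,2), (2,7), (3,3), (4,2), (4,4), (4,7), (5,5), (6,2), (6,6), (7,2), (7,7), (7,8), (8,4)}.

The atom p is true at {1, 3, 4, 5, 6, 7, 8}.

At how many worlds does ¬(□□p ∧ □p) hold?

1: □□p ∧ □p is F. ✓
2: □□p ∧ □p is F. ✓
3: □□p ∧ □p is T. ✗
4: □□p ∧ □p is F. ✓
5: □□p ∧ □p is T. ✗
6: □□p ∧ □p is F. ✓
7: □□p ∧ □p is F. ✓
8: □□p ∧ □p is F. ✓
Satisfying worlds: {1, 2, 4, 6, 7, 8}.

6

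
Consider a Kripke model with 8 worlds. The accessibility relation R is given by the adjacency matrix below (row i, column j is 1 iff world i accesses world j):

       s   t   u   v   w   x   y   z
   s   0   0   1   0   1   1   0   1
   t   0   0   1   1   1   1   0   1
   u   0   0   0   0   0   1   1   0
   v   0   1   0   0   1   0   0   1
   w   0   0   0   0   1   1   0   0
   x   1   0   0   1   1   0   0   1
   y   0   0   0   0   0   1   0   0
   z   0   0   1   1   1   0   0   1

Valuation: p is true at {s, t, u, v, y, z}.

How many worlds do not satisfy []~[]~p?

s: successors {u, w, x, z}; ~[]~p there: u:T, w:F, x:T, z:T. ✗
t: successors {u, v, w, x, z}; ~[]~p there: u:T, v:T, w:F, x:T, z:T. ✗
u: successors {x, y}; ~[]~p there: x:T, y:F. ✗
v: successors {t, w, z}; ~[]~p there: t:T, w:F, z:T. ✗
w: successors {w, x}; ~[]~p there: w:F, x:T. ✗
x: successors {s, v, w, z}; ~[]~p there: s:T, v:T, w:F, z:T. ✗
y: successors {x}; ~[]~p there: x:T. ✓
z: successors {u, v, w, z}; ~[]~p there: u:T, v:T, w:F, z:T. ✗
Satisfying worlds: {y}.
So []~[]~p fails at the other 7 worlds.

7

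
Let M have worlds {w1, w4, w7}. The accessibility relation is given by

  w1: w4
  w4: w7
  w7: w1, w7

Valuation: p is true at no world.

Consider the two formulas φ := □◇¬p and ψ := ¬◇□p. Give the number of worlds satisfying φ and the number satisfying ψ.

3 and 3

For □◇¬p:
w1: successors {w4}; ◇¬p there: w4:T. ✓
w4: successors {w7}; ◇¬p there: w7:T. ✓
w7: successors {w1, w7}; ◇¬p there: w1:T, w7:T. ✓
— 3 worlds.
For ¬◇□p:
w1: ◇□p is F. ✓
w4: ◇□p is F. ✓
w7: ◇□p is F. ✓
— 3 worlds.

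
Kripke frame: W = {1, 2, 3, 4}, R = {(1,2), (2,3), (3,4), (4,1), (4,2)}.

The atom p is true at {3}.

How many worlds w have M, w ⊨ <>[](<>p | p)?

1: successors {2}; [](<>p | p) there: 2:T. ✓
2: successors {3}; [](<>p | p) there: 3:F. ✗
3: successors {4}; [](<>p | p) there: 4:F. ✗
4: successors {1, 2}; [](<>p | p) there: 1:T, 2:T. ✓
Satisfying worlds: {1, 4}.

2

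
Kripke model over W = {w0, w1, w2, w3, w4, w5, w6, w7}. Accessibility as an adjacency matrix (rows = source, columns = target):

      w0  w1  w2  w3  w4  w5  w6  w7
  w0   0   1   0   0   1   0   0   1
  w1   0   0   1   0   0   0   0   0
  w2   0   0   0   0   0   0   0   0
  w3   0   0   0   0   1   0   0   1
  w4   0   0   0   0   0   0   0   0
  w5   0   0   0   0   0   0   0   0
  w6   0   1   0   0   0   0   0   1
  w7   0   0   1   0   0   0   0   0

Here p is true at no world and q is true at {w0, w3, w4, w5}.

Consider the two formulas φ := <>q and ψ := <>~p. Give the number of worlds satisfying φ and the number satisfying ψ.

For <>q:
w0: successors {w1, w4, w7}; q there: w1:F, w4:T, w7:F. ✓
w1: successors {w2}; q there: w2:F. ✗
w2: no successors, so <>q fails. ✗
w3: successors {w4, w7}; q there: w4:T, w7:F. ✓
w4: no successors, so <>q fails. ✗
w5: no successors, so <>q fails. ✗
w6: successors {w1, w7}; q there: w1:F, w7:F. ✗
w7: successors {w2}; q there: w2:F. ✗
— 2 worlds.
For <>~p:
w0: successors {w1, w4, w7}; ~p there: w1:T, w4:T, w7:T. ✓
w1: successors {w2}; ~p there: w2:T. ✓
w2: no successors, so <>~p fails. ✗
w3: successors {w4, w7}; ~p there: w4:T, w7:T. ✓
w4: no successors, so <>~p fails. ✗
w5: no successors, so <>~p fails. ✗
w6: successors {w1, w7}; ~p there: w1:T, w7:T. ✓
w7: successors {w2}; ~p there: w2:T. ✓
— 5 worlds.

2 and 5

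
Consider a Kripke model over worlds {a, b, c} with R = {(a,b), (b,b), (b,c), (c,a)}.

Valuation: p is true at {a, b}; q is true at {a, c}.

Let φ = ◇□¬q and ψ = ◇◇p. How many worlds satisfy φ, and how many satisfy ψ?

For ◇□¬q:
a: successors {b}; □¬q there: b:F. ✗
b: successors {b, c}; □¬q there: b:F, c:F. ✗
c: successors {a}; □¬q there: a:T. ✓
— 1 world.
For ◇◇p:
a: successors {b}; ◇p there: b:T. ✓
b: successors {b, c}; ◇p there: b:T, c:T. ✓
c: successors {a}; ◇p there: a:T. ✓
— 3 worlds.

1 and 3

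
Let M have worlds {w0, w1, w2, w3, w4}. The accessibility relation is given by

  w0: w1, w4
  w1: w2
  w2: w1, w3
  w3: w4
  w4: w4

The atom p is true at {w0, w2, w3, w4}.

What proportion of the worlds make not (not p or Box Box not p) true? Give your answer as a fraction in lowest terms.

4/5

w0: not p or Box Box not p is F. ✓
w1: not p or Box Box not p is T. ✗
w2: not p or Box Box not p is F. ✓
w3: not p or Box Box not p is F. ✓
w4: not p or Box Box not p is F. ✓
That's 4 of 5 worlds, so 4/5.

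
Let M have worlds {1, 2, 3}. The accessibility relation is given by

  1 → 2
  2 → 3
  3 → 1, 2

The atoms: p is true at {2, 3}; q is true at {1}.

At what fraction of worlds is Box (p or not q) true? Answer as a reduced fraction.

2/3

1: successors {2}; p or not q there: 2:T. ✓
2: successors {3}; p or not q there: 3:T. ✓
3: successors {1, 2}; p or not q there: 1:F, 2:T. ✗
That's 2 of 3 worlds, so 2/3.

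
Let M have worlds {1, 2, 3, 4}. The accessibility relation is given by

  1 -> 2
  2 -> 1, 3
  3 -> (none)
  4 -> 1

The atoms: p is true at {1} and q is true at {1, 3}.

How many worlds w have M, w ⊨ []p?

1: successors {2}; p there: 2:F. ✗
2: successors {1, 3}; p there: 1:T, 3:F. ✗
3: no successors, so []p holds vacuously. ✓
4: successors {1}; p there: 1:T. ✓
Satisfying worlds: {3, 4}.

2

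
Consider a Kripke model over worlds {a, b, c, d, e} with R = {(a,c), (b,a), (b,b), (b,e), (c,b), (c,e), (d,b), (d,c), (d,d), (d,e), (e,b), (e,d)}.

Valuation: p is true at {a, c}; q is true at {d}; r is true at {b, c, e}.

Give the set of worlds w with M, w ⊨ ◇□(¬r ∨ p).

a: successors {c}; □(¬r ∨ p) there: c:F. ✗
b: successors {a, b, e}; □(¬r ∨ p) there: a:T, b:F, e:F. ✓
c: successors {b, e}; □(¬r ∨ p) there: b:F, e:F. ✗
d: successors {b, c, d, e}; □(¬r ∨ p) there: b:F, c:F, d:F, e:F. ✗
e: successors {b, d}; □(¬r ∨ p) there: b:F, d:F. ✗

{b}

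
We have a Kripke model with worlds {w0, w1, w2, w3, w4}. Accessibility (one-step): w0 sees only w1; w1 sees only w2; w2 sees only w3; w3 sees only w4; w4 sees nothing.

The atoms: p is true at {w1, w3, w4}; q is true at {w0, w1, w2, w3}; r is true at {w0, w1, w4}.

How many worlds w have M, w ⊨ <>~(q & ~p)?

3

w0: successors {w1}; ~(q & ~p) there: w1:T. ✓
w1: successors {w2}; ~(q & ~p) there: w2:F. ✗
w2: successors {w3}; ~(q & ~p) there: w3:T. ✓
w3: successors {w4}; ~(q & ~p) there: w4:T. ✓
w4: no successors, so <>~(q & ~p) fails. ✗
Satisfying worlds: {w0, w2, w3}.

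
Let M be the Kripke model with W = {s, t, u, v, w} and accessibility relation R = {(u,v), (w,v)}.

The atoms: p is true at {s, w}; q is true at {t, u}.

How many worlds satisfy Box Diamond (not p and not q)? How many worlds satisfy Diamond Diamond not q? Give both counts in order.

3 and 0

For Box Diamond (not p and not q):
s: no successors, so Box Diamond (not p and not q) holds vacuously. ✓
t: no successors, so Box Diamond (not p and not q) holds vacuously. ✓
u: successors {v}; Diamond (not p and not q) there: v:F. ✗
v: no successors, so Box Diamond (not p and not q) holds vacuously. ✓
w: successors {v}; Diamond (not p and not q) there: v:F. ✗
— 3 worlds.
For Diamond Diamond not q:
s: no successors, so Diamond Diamond not q fails. ✗
t: no successors, so Diamond Diamond not q fails. ✗
u: successors {v}; Diamond not q there: v:F. ✗
v: no successors, so Diamond Diamond not q fails. ✗
w: successors {v}; Diamond not q there: v:F. ✗
— 0 worlds.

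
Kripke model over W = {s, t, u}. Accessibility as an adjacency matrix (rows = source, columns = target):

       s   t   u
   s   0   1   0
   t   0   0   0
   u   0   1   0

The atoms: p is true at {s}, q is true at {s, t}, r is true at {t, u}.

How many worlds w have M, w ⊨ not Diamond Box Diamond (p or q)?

1

s: Diamond Box Diamond (p or q) is T. ✗
t: Diamond Box Diamond (p or q) is F. ✓
u: Diamond Box Diamond (p or q) is T. ✗
Satisfying worlds: {t}.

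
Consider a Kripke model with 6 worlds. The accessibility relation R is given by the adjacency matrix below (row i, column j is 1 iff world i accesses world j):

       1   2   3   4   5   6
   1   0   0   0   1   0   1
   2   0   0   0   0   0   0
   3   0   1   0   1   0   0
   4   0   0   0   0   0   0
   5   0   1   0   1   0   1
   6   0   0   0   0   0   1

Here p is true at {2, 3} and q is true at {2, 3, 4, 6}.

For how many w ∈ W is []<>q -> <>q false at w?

1: []<>q is F, <>q is T. ✓
2: []<>q is T, <>q is F. ✗
3: []<>q is F, <>q is T. ✓
4: []<>q is T, <>q is F. ✗
5: []<>q is F, <>q is T. ✓
6: []<>q is T, <>q is T. ✓
Satisfying worlds: {1, 3, 5, 6}.
So []<>q -> <>q fails at the other 2 worlds.

2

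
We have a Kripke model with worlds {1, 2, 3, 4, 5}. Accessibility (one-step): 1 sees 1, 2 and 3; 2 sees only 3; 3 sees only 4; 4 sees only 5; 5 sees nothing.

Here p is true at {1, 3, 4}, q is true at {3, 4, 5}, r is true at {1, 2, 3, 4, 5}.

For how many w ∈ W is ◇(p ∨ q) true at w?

1: successors {1, 2, 3}; p ∨ q there: 1:T, 2:F, 3:T. ✓
2: successors {3}; p ∨ q there: 3:T. ✓
3: successors {4}; p ∨ q there: 4:T. ✓
4: successors {5}; p ∨ q there: 5:T. ✓
5: no successors, so ◇(p ∨ q) fails. ✗
Satisfying worlds: {1, 2, 3, 4}.

4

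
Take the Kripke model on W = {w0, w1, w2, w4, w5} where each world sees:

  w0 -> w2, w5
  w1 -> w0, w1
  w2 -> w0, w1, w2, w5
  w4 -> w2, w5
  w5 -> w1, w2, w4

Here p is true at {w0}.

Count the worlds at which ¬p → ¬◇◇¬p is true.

w0: ¬p is F, ¬◇◇¬p is F. ✓
w1: ¬p is T, ¬◇◇¬p is F. ✗
w2: ¬p is T, ¬◇◇¬p is F. ✗
w4: ¬p is T, ¬◇◇¬p is F. ✗
w5: ¬p is T, ¬◇◇¬p is F. ✗
Satisfying worlds: {w0}.

1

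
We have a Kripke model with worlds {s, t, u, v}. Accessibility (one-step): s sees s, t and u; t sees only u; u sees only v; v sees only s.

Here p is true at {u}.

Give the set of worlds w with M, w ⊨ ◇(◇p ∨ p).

{s, t, v}

s: successors {s, t, u}; ◇p ∨ p there: s:T, t:T, u:T. ✓
t: successors {u}; ◇p ∨ p there: u:T. ✓
u: successors {v}; ◇p ∨ p there: v:F. ✗
v: successors {s}; ◇p ∨ p there: s:T. ✓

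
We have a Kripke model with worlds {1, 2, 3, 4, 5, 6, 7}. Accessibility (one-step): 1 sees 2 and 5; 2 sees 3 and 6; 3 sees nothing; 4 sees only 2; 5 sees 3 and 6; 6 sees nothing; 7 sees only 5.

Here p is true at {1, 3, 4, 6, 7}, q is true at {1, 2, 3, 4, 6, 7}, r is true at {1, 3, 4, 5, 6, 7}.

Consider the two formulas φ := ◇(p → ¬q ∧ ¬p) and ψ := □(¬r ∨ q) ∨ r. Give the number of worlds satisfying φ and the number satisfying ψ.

3 and 7

For ◇(p → ¬q ∧ ¬p):
1: successors {2, 5}; p → ¬q ∧ ¬p there: 2:T, 5:T. ✓
2: successors {3, 6}; p → ¬q ∧ ¬p there: 3:F, 6:F. ✗
3: no successors, so ◇(p → ¬q ∧ ¬p) fails. ✗
4: successors {2}; p → ¬q ∧ ¬p there: 2:T. ✓
5: successors {3, 6}; p → ¬q ∧ ¬p there: 3:F, 6:F. ✗
6: no successors, so ◇(p → ¬q ∧ ¬p) fails. ✗
7: successors {5}; p → ¬q ∧ ¬p there: 5:T. ✓
— 3 worlds.
For □(¬r ∨ q) ∨ r:
1: □(¬r ∨ q) is F, r is T. ✓
2: □(¬r ∨ q) is T, r is F. ✓
3: □(¬r ∨ q) is T, r is T. ✓
4: □(¬r ∨ q) is T, r is T. ✓
5: □(¬r ∨ q) is T, r is T. ✓
6: □(¬r ∨ q) is T, r is T. ✓
7: □(¬r ∨ q) is F, r is T. ✓
— 7 worlds.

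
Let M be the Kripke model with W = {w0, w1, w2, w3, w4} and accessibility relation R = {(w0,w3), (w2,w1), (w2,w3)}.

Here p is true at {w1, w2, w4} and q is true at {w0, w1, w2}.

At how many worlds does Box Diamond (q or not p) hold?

w0: successors {w3}; Diamond (q or not p) there: w3:F. ✗
w1: no successors, so Box Diamond (q or not p) holds vacuously. ✓
w2: successors {w1, w3}; Diamond (q or not p) there: w1:F, w3:F. ✗
w3: no successors, so Box Diamond (q or not p) holds vacuously. ✓
w4: no successors, so Box Diamond (q or not p) holds vacuously. ✓
Satisfying worlds: {w1, w3, w4}.

3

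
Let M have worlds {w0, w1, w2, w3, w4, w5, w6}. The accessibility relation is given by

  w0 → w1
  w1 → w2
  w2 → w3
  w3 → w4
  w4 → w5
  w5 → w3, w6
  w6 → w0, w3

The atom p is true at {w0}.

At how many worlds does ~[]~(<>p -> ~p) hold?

w0: []~(<>p -> ~p) is F. ✓
w1: []~(<>p -> ~p) is F. ✓
w2: []~(<>p -> ~p) is F. ✓
w3: []~(<>p -> ~p) is F. ✓
w4: []~(<>p -> ~p) is F. ✓
w5: []~(<>p -> ~p) is F. ✓
w6: []~(<>p -> ~p) is F. ✓
Satisfying worlds: {w0, w1, w2, w3, w4, w5, w6}.

7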